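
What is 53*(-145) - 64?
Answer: -7749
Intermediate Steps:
53*(-145) - 64 = -7685 - 64 = -7749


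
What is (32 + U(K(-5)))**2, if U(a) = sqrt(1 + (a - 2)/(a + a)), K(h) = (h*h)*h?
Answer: (1600 + sqrt(3770))**2/2500 ≈ 1104.1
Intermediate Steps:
K(h) = h**3 (K(h) = h**2*h = h**3)
U(a) = sqrt(1 + (-2 + a)/(2*a)) (U(a) = sqrt(1 + (-2 + a)/((2*a))) = sqrt(1 + (-2 + a)*(1/(2*a))) = sqrt(1 + (-2 + a)/(2*a)))
(32 + U(K(-5)))**2 = (32 + sqrt(6 - 4/((-5)**3))/2)**2 = (32 + sqrt(6 - 4/(-125))/2)**2 = (32 + sqrt(6 - 4*(-1/125))/2)**2 = (32 + sqrt(6 + 4/125)/2)**2 = (32 + sqrt(754/125)/2)**2 = (32 + (sqrt(3770)/25)/2)**2 = (32 + sqrt(3770)/50)**2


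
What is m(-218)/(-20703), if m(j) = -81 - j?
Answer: -137/20703 ≈ -0.0066174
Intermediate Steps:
m(-218)/(-20703) = (-81 - 1*(-218))/(-20703) = (-81 + 218)*(-1/20703) = 137*(-1/20703) = -137/20703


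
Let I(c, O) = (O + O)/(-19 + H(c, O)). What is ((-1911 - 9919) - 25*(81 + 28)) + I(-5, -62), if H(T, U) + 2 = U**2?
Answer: -55643889/3823 ≈ -14555.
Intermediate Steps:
H(T, U) = -2 + U**2
I(c, O) = 2*O/(-21 + O**2) (I(c, O) = (O + O)/(-19 + (-2 + O**2)) = (2*O)/(-21 + O**2) = 2*O/(-21 + O**2))
((-1911 - 9919) - 25*(81 + 28)) + I(-5, -62) = ((-1911 - 9919) - 25*(81 + 28)) + 2*(-62)/(-21 + (-62)**2) = (-11830 - 25*109) + 2*(-62)/(-21 + 3844) = (-11830 - 2725) + 2*(-62)/3823 = -14555 + 2*(-62)*(1/3823) = -14555 - 124/3823 = -55643889/3823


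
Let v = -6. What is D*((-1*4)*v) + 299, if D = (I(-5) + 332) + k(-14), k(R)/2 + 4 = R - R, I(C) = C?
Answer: 7955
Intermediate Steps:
k(R) = -8 (k(R) = -8 + 2*(R - R) = -8 + 2*0 = -8 + 0 = -8)
D = 319 (D = (-5 + 332) - 8 = 327 - 8 = 319)
D*((-1*4)*v) + 299 = 319*(-1*4*(-6)) + 299 = 319*(-4*(-6)) + 299 = 319*24 + 299 = 7656 + 299 = 7955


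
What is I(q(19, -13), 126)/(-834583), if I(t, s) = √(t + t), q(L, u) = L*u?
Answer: -I*√494/834583 ≈ -2.6631e-5*I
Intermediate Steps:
I(t, s) = √2*√t (I(t, s) = √(2*t) = √2*√t)
I(q(19, -13), 126)/(-834583) = (√2*√(19*(-13)))/(-834583) = (√2*√(-247))*(-1/834583) = (√2*(I*√247))*(-1/834583) = (I*√494)*(-1/834583) = -I*√494/834583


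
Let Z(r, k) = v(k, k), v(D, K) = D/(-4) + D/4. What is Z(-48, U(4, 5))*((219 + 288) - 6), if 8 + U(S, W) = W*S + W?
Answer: 0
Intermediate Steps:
v(D, K) = 0 (v(D, K) = D*(-¼) + D*(¼) = -D/4 + D/4 = 0)
U(S, W) = -8 + W + S*W (U(S, W) = -8 + (W*S + W) = -8 + (S*W + W) = -8 + (W + S*W) = -8 + W + S*W)
Z(r, k) = 0
Z(-48, U(4, 5))*((219 + 288) - 6) = 0*((219 + 288) - 6) = 0*(507 - 6) = 0*501 = 0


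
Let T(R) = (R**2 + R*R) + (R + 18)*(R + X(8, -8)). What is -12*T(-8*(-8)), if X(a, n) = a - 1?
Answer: -168168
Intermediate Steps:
X(a, n) = -1 + a
T(R) = 2*R**2 + (7 + R)*(18 + R) (T(R) = (R**2 + R*R) + (R + 18)*(R + (-1 + 8)) = (R**2 + R**2) + (18 + R)*(R + 7) = 2*R**2 + (18 + R)*(7 + R) = 2*R**2 + (7 + R)*(18 + R))
-12*T(-8*(-8)) = -12*(126 + 3*(-8*(-8))**2 + 25*(-8*(-8))) = -12*(126 + 3*64**2 + 25*64) = -12*(126 + 3*4096 + 1600) = -12*(126 + 12288 + 1600) = -12*14014 = -168168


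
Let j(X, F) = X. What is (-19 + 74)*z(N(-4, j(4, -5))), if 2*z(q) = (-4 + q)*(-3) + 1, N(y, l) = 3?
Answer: 110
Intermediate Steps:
z(q) = 13/2 - 3*q/2 (z(q) = ((-4 + q)*(-3) + 1)/2 = ((12 - 3*q) + 1)/2 = (13 - 3*q)/2 = 13/2 - 3*q/2)
(-19 + 74)*z(N(-4, j(4, -5))) = (-19 + 74)*(13/2 - 3/2*3) = 55*(13/2 - 9/2) = 55*2 = 110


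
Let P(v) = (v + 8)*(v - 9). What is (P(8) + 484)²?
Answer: 219024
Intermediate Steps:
P(v) = (-9 + v)*(8 + v) (P(v) = (8 + v)*(-9 + v) = (-9 + v)*(8 + v))
(P(8) + 484)² = ((-72 + 8² - 1*8) + 484)² = ((-72 + 64 - 8) + 484)² = (-16 + 484)² = 468² = 219024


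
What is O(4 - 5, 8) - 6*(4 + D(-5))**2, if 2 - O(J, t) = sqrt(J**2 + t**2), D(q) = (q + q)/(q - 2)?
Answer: -8566/49 - sqrt(65) ≈ -182.88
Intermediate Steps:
D(q) = 2*q/(-2 + q) (D(q) = (2*q)/(-2 + q) = 2*q/(-2 + q))
O(J, t) = 2 - sqrt(J**2 + t**2)
O(4 - 5, 8) - 6*(4 + D(-5))**2 = (2 - sqrt((4 - 5)**2 + 8**2)) - 6*(4 + 2*(-5)/(-2 - 5))**2 = (2 - sqrt((-1)**2 + 64)) - 6*(4 + 2*(-5)/(-7))**2 = (2 - sqrt(1 + 64)) - 6*(4 + 2*(-5)*(-1/7))**2 = (2 - sqrt(65)) - 6*(4 + 10/7)**2 = (2 - sqrt(65)) - 6*(38/7)**2 = (2 - sqrt(65)) - 6*1444/49 = (2 - sqrt(65)) - 8664/49 = -8566/49 - sqrt(65)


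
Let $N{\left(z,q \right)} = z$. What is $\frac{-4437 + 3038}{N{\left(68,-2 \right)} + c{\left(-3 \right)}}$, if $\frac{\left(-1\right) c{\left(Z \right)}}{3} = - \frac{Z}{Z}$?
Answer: $- \frac{1399}{71} \approx -19.704$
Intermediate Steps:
$c{\left(Z \right)} = 3$ ($c{\left(Z \right)} = - 3 \left(- \frac{Z}{Z}\right) = - 3 \left(\left(-1\right) 1\right) = \left(-3\right) \left(-1\right) = 3$)
$\frac{-4437 + 3038}{N{\left(68,-2 \right)} + c{\left(-3 \right)}} = \frac{-4437 + 3038}{68 + 3} = - \frac{1399}{71}$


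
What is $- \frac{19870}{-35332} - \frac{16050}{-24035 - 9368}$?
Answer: $\frac{615398105}{590097398} \approx 1.0429$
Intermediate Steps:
$- \frac{19870}{-35332} - \frac{16050}{-24035 - 9368} = \left(-19870\right) \left(- \frac{1}{35332}\right) - \frac{16050}{-33403} = \frac{9935}{17666} - - \frac{16050}{33403} = \frac{9935}{17666} + \frac{16050}{33403} = \frac{615398105}{590097398}$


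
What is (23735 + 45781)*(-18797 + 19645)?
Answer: 58949568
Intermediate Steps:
(23735 + 45781)*(-18797 + 19645) = 69516*848 = 58949568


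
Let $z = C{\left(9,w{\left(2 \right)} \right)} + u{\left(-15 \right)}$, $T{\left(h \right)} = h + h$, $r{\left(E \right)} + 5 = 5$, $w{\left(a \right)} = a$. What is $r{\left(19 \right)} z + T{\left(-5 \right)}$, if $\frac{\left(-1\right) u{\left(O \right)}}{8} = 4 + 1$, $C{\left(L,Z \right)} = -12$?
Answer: $-10$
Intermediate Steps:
$r{\left(E \right)} = 0$ ($r{\left(E \right)} = -5 + 5 = 0$)
$u{\left(O \right)} = -40$ ($u{\left(O \right)} = - 8 \left(4 + 1\right) = \left(-8\right) 5 = -40$)
$T{\left(h \right)} = 2 h$
$z = -52$ ($z = -12 - 40 = -52$)
$r{\left(19 \right)} z + T{\left(-5 \right)} = 0 \left(-52\right) + 2 \left(-5\right) = 0 - 10 = -10$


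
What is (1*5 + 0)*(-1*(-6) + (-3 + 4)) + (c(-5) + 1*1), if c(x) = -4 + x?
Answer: 27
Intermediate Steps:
(1*5 + 0)*(-1*(-6) + (-3 + 4)) + (c(-5) + 1*1) = (1*5 + 0)*(-1*(-6) + (-3 + 4)) + ((-4 - 5) + 1*1) = (5 + 0)*(6 + 1) + (-9 + 1) = 5*7 - 8 = 35 - 8 = 27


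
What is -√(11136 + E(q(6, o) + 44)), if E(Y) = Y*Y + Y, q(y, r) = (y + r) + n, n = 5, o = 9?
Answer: -8*√239 ≈ -123.68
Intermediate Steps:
q(y, r) = 5 + r + y (q(y, r) = (y + r) + 5 = (r + y) + 5 = 5 + r + y)
E(Y) = Y + Y² (E(Y) = Y² + Y = Y + Y²)
-√(11136 + E(q(6, o) + 44)) = -√(11136 + ((5 + 9 + 6) + 44)*(1 + ((5 + 9 + 6) + 44))) = -√(11136 + (20 + 44)*(1 + (20 + 44))) = -√(11136 + 64*(1 + 64)) = -√(11136 + 64*65) = -√(11136 + 4160) = -√15296 = -8*√239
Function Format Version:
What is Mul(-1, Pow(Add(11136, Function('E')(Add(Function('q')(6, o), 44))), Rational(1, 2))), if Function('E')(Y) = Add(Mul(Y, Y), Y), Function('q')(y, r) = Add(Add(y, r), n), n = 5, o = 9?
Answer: Mul(-8, Pow(239, Rational(1, 2))) ≈ -123.68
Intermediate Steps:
Function('q')(y, r) = Add(5, r, y) (Function('q')(y, r) = Add(Add(y, r), 5) = Add(Add(r, y), 5) = Add(5, r, y))
Function('E')(Y) = Add(Y, Pow(Y, 2)) (Function('E')(Y) = Add(Pow(Y, 2), Y) = Add(Y, Pow(Y, 2)))
Mul(-1, Pow(Add(11136, Function('E')(Add(Function('q')(6, o), 44))), Rational(1, 2))) = Mul(-1, Pow(Add(11136, Mul(Add(Add(5, 9, 6), 44), Add(1, Add(Add(5, 9, 6), 44)))), Rational(1, 2))) = Mul(-1, Pow(Add(11136, Mul(Add(20, 44), Add(1, Add(20, 44)))), Rational(1, 2))) = Mul(-1, Pow(Add(11136, Mul(64, Add(1, 64))), Rational(1, 2))) = Mul(-1, Pow(Add(11136, Mul(64, 65)), Rational(1, 2))) = Mul(-1, Pow(Add(11136, 4160), Rational(1, 2))) = Mul(-1, Pow(15296, Rational(1, 2))) = Mul(-1, Mul(8, Pow(239, Rational(1, 2)))) = Mul(-8, Pow(239, Rational(1, 2)))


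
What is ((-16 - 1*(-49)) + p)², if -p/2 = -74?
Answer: 32761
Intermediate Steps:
p = 148 (p = -2*(-74) = 148)
((-16 - 1*(-49)) + p)² = ((-16 - 1*(-49)) + 148)² = ((-16 + 49) + 148)² = (33 + 148)² = 181² = 32761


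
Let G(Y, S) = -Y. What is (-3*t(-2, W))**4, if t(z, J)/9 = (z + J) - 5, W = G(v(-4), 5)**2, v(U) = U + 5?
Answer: 688747536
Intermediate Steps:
v(U) = 5 + U
W = 1 (W = (-(5 - 4))**2 = (-1*1)**2 = (-1)**2 = 1)
t(z, J) = -45 + 9*J + 9*z (t(z, J) = 9*((z + J) - 5) = 9*((J + z) - 5) = 9*(-5 + J + z) = -45 + 9*J + 9*z)
(-3*t(-2, W))**4 = (-3*(-45 + 9*1 + 9*(-2)))**4 = (-3*(-45 + 9 - 18))**4 = (-3*(-54))**4 = 162**4 = 688747536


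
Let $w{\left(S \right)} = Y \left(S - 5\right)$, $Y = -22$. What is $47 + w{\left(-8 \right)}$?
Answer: $333$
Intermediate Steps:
$w{\left(S \right)} = 110 - 22 S$ ($w{\left(S \right)} = - 22 \left(S - 5\right) = - 22 \left(-5 + S\right) = 110 - 22 S$)
$47 + w{\left(-8 \right)} = 47 + \left(110 - -176\right) = 47 + \left(110 + 176\right) = 47 + 286 = 333$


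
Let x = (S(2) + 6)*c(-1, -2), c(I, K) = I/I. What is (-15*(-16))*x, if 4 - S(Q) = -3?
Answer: 3120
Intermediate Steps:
c(I, K) = 1
S(Q) = 7 (S(Q) = 4 - 1*(-3) = 4 + 3 = 7)
x = 13 (x = (7 + 6)*1 = 13*1 = 13)
(-15*(-16))*x = -15*(-16)*13 = 240*13 = 3120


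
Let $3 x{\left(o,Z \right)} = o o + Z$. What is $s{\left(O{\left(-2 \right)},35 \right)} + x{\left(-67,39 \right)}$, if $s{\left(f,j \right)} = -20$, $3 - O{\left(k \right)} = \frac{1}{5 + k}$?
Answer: $\frac{4468}{3} \approx 1489.3$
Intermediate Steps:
$O{\left(k \right)} = 3 - \frac{1}{5 + k}$
$x{\left(o,Z \right)} = \frac{Z}{3} + \frac{o^{2}}{3}$ ($x{\left(o,Z \right)} = \frac{o o + Z}{3} = \frac{o^{2} + Z}{3} = \frac{Z + o^{2}}{3} = \frac{Z}{3} + \frac{o^{2}}{3}$)
$s{\left(O{\left(-2 \right)},35 \right)} + x{\left(-67,39 \right)} = -20 + \left(\frac{1}{3} \cdot 39 + \frac{\left(-67\right)^{2}}{3}\right) = -20 + \left(13 + \frac{1}{3} \cdot 4489\right) = -20 + \left(13 + \frac{4489}{3}\right) = -20 + \frac{4528}{3} = \frac{4468}{3}$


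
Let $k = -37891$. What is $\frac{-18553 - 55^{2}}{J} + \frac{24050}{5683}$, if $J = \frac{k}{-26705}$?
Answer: $- \frac{467694775160}{30762079} \approx -15204.0$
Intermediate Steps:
$J = \frac{5413}{3815}$ ($J = - \frac{37891}{-26705} = \left(-37891\right) \left(- \frac{1}{26705}\right) = \frac{5413}{3815} \approx 1.4189$)
$\frac{-18553 - 55^{2}}{J} + \frac{24050}{5683} = \frac{-18553 - 55^{2}}{\frac{5413}{3815}} + \frac{24050}{5683} = \left(-18553 - 3025\right) \frac{3815}{5413} + 24050 \cdot \frac{1}{5683} = \left(-18553 - 3025\right) \frac{3815}{5413} + \frac{24050}{5683} = \left(-21578\right) \frac{3815}{5413} + \frac{24050}{5683} = - \frac{82320070}{5413} + \frac{24050}{5683} = - \frac{467694775160}{30762079}$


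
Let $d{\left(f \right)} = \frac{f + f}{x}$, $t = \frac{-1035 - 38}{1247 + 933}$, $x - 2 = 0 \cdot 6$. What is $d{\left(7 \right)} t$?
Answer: $- \frac{7511}{2180} \approx -3.4454$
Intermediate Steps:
$x = 2$ ($x = 2 + 0 \cdot 6 = 2 + 0 = 2$)
$t = - \frac{1073}{2180} \approx -0.4922$
$d{\left(f \right)} = f$ ($d{\left(f \right)} = \frac{f + f}{2} = 2 f \frac{1}{2} = f$)
$d{\left(7 \right)} t = 7 \left(- \frac{1073}{2180}\right) = - \frac{7511}{2180}$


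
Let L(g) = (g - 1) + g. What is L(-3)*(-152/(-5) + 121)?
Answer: -5299/5 ≈ -1059.8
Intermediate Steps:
L(g) = -1 + 2*g (L(g) = (-1 + g) + g = -1 + 2*g)
L(-3)*(-152/(-5) + 121) = (-1 + 2*(-3))*(-152/(-5) + 121) = (-1 - 6)*(-152*(-⅕) + 121) = -7*(152/5 + 121) = -7*757/5 = -5299/5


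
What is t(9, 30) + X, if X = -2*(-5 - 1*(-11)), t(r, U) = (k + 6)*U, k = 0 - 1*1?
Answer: 138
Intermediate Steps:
k = -1 (k = 0 - 1 = -1)
t(r, U) = 5*U (t(r, U) = (-1 + 6)*U = 5*U)
X = -12 (X = -2*(-5 + 11) = -2*6 = -12)
t(9, 30) + X = 5*30 - 12 = 150 - 12 = 138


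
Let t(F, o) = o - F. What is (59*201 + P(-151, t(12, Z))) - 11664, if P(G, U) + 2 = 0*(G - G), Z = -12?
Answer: 193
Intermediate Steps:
P(G, U) = -2 (P(G, U) = -2 + 0*(G - G) = -2 + 0*0 = -2 + 0 = -2)
(59*201 + P(-151, t(12, Z))) - 11664 = (59*201 - 2) - 11664 = (11859 - 2) - 11664 = 11857 - 11664 = 193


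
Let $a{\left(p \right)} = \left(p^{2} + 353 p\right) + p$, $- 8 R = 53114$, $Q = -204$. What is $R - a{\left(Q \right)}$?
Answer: $\frac{95843}{4} \approx 23961.0$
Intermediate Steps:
$R = - \frac{26557}{4}$ ($R = \left(- \frac{1}{8}\right) 53114 = - \frac{26557}{4} \approx -6639.3$)
$a{\left(p \right)} = p^{2} + 354 p$
$R - a{\left(Q \right)} = - \frac{26557}{4} - - 204 \left(354 - 204\right) = - \frac{26557}{4} - \left(-204\right) 150 = - \frac{26557}{4} - -30600 = - \frac{26557}{4} + 30600 = \frac{95843}{4}$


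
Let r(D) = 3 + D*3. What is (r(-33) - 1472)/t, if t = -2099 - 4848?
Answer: 1568/6947 ≈ 0.22571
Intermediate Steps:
r(D) = 3 + 3*D
t = -6947
(r(-33) - 1472)/t = ((3 + 3*(-33)) - 1472)/(-6947) = ((3 - 99) - 1472)*(-1/6947) = (-96 - 1472)*(-1/6947) = -1568*(-1/6947) = 1568/6947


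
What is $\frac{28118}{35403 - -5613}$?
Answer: $\frac{14059}{20508} \approx 0.68554$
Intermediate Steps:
$\frac{28118}{35403 - -5613} = \frac{28118}{35403 + 5613} = \frac{28118}{41016} = 28118 \cdot \frac{1}{41016} = \frac{14059}{20508}$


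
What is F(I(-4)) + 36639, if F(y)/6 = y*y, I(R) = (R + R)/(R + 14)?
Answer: 916071/25 ≈ 36643.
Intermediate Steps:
I(R) = 2*R/(14 + R) (I(R) = (2*R)/(14 + R) = 2*R/(14 + R))
F(y) = 6*y² (F(y) = 6*(y*y) = 6*y²)
F(I(-4)) + 36639 = 6*(2*(-4)/(14 - 4))² + 36639 = 6*(2*(-4)/10)² + 36639 = 6*(2*(-4)*(⅒))² + 36639 = 6*(-⅘)² + 36639 = 6*(16/25) + 36639 = 96/25 + 36639 = 916071/25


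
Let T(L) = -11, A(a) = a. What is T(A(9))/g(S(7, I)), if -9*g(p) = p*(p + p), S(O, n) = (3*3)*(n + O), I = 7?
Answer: 11/3528 ≈ 0.0031179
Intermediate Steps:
S(O, n) = 9*O + 9*n (S(O, n) = 9*(O + n) = 9*O + 9*n)
g(p) = -2*p²/9 (g(p) = -p*(p + p)/9 = -p*2*p/9 = -2*p²/9)
T(A(9))/g(S(7, I)) = -11*(-9/(2*(9*7 + 9*7)²)) = -11*(-9/(2*(63 + 63)²)) = -11/((-2/9*126²)) = -11/((-2/9*15876)) = -11/(-3528) = -11*(-1/3528) = 11/3528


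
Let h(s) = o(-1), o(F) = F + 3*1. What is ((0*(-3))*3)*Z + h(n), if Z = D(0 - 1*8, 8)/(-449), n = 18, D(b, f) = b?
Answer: 2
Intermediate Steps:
o(F) = 3 + F (o(F) = F + 3 = 3 + F)
h(s) = 2 (h(s) = 3 - 1 = 2)
Z = 8/449 (Z = (0 - 1*8)/(-449) = (0 - 8)*(-1/449) = -8*(-1/449) = 8/449 ≈ 0.017817)
((0*(-3))*3)*Z + h(n) = ((0*(-3))*3)*(8/449) + 2 = (0*3)*(8/449) + 2 = 0*(8/449) + 2 = 0 + 2 = 2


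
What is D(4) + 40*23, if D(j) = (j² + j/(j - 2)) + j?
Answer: 942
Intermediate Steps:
D(j) = j + j² + j/(-2 + j) (D(j) = (j² + j/(-2 + j)) + j = j + j² + j/(-2 + j))
D(4) + 40*23 = 4*(-1 + 4² - 1*4)/(-2 + 4) + 40*23 = 4*(-1 + 16 - 4)/2 + 920 = 4*(½)*11 + 920 = 22 + 920 = 942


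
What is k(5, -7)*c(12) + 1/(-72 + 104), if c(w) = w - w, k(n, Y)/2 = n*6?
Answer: 1/32 ≈ 0.031250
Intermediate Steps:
k(n, Y) = 12*n (k(n, Y) = 2*(n*6) = 2*(6*n) = 12*n)
c(w) = 0
k(5, -7)*c(12) + 1/(-72 + 104) = (12*5)*0 + 1/(-72 + 104) = 60*0 + 1/32 = 0 + 1/32 = 1/32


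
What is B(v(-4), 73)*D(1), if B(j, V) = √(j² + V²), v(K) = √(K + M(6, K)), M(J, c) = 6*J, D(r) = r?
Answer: √5361 ≈ 73.219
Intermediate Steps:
v(K) = √(36 + K) (v(K) = √(K + 6*6) = √(K + 36) = √(36 + K))
B(j, V) = √(V² + j²)
B(v(-4), 73)*D(1) = √(73² + (√(36 - 4))²)*1 = √(5329 + (√32)²)*1 = √(5329 + (4*√2)²)*1 = √(5329 + 32)*1 = √5361*1 = √5361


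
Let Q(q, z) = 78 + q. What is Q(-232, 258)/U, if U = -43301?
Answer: 154/43301 ≈ 0.0035565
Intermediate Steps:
Q(-232, 258)/U = (78 - 232)/(-43301) = -154*(-1/43301) = 154/43301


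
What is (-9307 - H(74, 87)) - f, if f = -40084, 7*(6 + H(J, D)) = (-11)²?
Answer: 215360/7 ≈ 30766.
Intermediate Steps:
H(J, D) = 79/7 (H(J, D) = -6 + (⅐)*(-11)² = -6 + (⅐)*121 = -6 + 121/7 = 79/7)
(-9307 - H(74, 87)) - f = (-9307 - 1*79/7) - 1*(-40084) = (-9307 - 79/7) + 40084 = -65228/7 + 40084 = 215360/7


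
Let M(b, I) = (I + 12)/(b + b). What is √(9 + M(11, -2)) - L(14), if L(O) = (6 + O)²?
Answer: -400 + 2*√286/11 ≈ -396.93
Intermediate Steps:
M(b, I) = (12 + I)/(2*b) (M(b, I) = (12 + I)/((2*b)) = (12 + I)*(1/(2*b)) = (12 + I)/(2*b))
√(9 + M(11, -2)) - L(14) = √(9 + (½)*(12 - 2)/11) - (6 + 14)² = √(9 + (½)*(1/11)*10) - 1*20² = √(9 + 5/11) - 1*400 = √(104/11) - 400 = 2*√286/11 - 400 = -400 + 2*√286/11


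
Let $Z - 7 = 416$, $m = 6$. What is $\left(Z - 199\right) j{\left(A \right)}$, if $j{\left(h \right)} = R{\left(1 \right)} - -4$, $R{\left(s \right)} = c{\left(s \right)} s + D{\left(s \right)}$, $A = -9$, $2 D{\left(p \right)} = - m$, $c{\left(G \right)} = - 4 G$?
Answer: $-672$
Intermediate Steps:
$Z = 423$ ($Z = 7 + 416 = 423$)
$D{\left(p \right)} = -3$ ($D{\left(p \right)} = \frac{\left(-1\right) 6}{2} = \frac{1}{2} \left(-6\right) = -3$)
$R{\left(s \right)} = -3 - 4 s^{2}$ ($R{\left(s \right)} = - 4 s s - 3 = - 4 s^{2} - 3 = -3 - 4 s^{2}$)
$j{\left(h \right)} = -3$ ($j{\left(h \right)} = \left(-3 - 4 \cdot 1^{2}\right) - -4 = \left(-3 - 4\right) + 4 = -7 + 4 = -3$)
$\left(Z - 199\right) j{\left(A \right)} = \left(423 - 199\right) \left(-3\right) = 224 \left(-3\right) = -672$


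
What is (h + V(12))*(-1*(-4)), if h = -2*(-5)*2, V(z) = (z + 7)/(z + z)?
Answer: 499/6 ≈ 83.167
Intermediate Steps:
V(z) = (7 + z)/(2*z) (V(z) = (7 + z)/((2*z)) = (7 + z)*(1/(2*z)) = (7 + z)/(2*z))
h = 20 (h = 10*2 = 20)
(h + V(12))*(-1*(-4)) = (20 + (½)*(7 + 12)/12)*(-1*(-4)) = (20 + (½)*(1/12)*19)*4 = (20 + 19/24)*4 = (499/24)*4 = 499/6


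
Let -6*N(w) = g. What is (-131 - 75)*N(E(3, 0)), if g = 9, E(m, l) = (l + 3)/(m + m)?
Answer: 309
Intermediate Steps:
E(m, l) = (3 + l)/(2*m) (E(m, l) = (3 + l)/((2*m)) = (3 + l)*(1/(2*m)) = (3 + l)/(2*m))
N(w) = -3/2 (N(w) = -⅙*9 = -3/2)
(-131 - 75)*N(E(3, 0)) = (-131 - 75)*(-3/2) = -206*(-3/2) = 309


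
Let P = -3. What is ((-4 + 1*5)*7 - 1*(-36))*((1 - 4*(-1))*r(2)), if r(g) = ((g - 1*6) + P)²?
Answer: 10535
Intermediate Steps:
r(g) = (-9 + g)² (r(g) = ((g - 1*6) - 3)² = ((g - 6) - 3)² = ((-6 + g) - 3)² = (-9 + g)²)
((-4 + 1*5)*7 - 1*(-36))*((1 - 4*(-1))*r(2)) = ((-4 + 1*5)*7 - 1*(-36))*((1 - 4*(-1))*(-9 + 2)²) = ((-4 + 5)*7 + 36)*((1 + 4)*(-7)²) = (1*7 + 36)*(5*49) = (7 + 36)*245 = 43*245 = 10535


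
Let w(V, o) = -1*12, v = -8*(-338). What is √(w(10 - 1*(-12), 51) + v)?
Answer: 2*√673 ≈ 51.884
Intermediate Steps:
v = 2704
w(V, o) = -12
√(w(10 - 1*(-12), 51) + v) = √(-12 + 2704) = √2692 = 2*√673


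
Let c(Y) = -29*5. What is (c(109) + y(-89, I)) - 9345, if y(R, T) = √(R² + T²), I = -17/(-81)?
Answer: -9490 + √51969970/81 ≈ -9401.0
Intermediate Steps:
I = 17/81 (I = -17*(-1/81) = 17/81 ≈ 0.20988)
c(Y) = -145
(c(109) + y(-89, I)) - 9345 = (-145 + √((-89)² + (17/81)²)) - 9345 = (-145 + √(7921 + 289/6561)) - 9345 = (-145 + √(51969970/6561)) - 9345 = (-145 + √51969970/81) - 9345 = -9490 + √51969970/81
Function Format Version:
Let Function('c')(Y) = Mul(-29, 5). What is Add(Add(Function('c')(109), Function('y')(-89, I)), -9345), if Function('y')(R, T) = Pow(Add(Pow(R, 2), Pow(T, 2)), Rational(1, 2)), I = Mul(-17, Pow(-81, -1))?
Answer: Add(-9490, Mul(Rational(1, 81), Pow(51969970, Rational(1, 2)))) ≈ -9401.0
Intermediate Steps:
I = Rational(17, 81) (I = Mul(-17, Rational(-1, 81)) = Rational(17, 81) ≈ 0.20988)
Function('c')(Y) = -145
Add(Add(Function('c')(109), Function('y')(-89, I)), -9345) = Add(Add(-145, Pow(Add(Pow(-89, 2), Pow(Rational(17, 81), 2)), Rational(1, 2))), -9345) = Add(Add(-145, Pow(Add(7921, Rational(289, 6561)), Rational(1, 2))), -9345) = Add(Add(-145, Pow(Rational(51969970, 6561), Rational(1, 2))), -9345) = Add(Add(-145, Mul(Rational(1, 81), Pow(51969970, Rational(1, 2)))), -9345) = Add(-9490, Mul(Rational(1, 81), Pow(51969970, Rational(1, 2))))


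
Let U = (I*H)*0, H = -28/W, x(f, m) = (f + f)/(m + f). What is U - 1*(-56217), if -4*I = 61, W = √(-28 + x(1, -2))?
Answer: 56217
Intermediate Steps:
x(f, m) = 2*f/(f + m) (x(f, m) = (2*f)/(f + m) = 2*f/(f + m))
W = I*√30 (W = √(-28 + 2*1/(1 - 2)) = √(-28 + 2*1/(-1)) = √(-28 + 2*1*(-1)) = √(-28 - 2) = √(-30) = I*√30 ≈ 5.4772*I)
H = 14*I*√30/15 (H = -28*(-I*√30/30) = -(-14)*I*√30/15 = 14*I*√30/15 ≈ 5.1121*I)
I = -61/4 (I = -¼*61 = -61/4 ≈ -15.250)
U = 0 (U = -427*I*√30/30*0 = 0)
U - 1*(-56217) = 0 - 1*(-56217) = 0 + 56217 = 56217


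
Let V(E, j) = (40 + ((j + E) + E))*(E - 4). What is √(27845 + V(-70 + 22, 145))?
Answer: √23217 ≈ 152.37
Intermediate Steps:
V(E, j) = (-4 + E)*(40 + j + 2*E) (V(E, j) = (40 + ((E + j) + E))*(-4 + E) = (40 + (j + 2*E))*(-4 + E) = (40 + j + 2*E)*(-4 + E) = (-4 + E)*(40 + j + 2*E))
√(27845 + V(-70 + 22, 145)) = √(27845 + (-160 - 4*145 + 2*(-70 + 22)² + 32*(-70 + 22) + (-70 + 22)*145)) = √(27845 + (-160 - 580 + 2*(-48)² + 32*(-48) - 48*145)) = √(27845 + (-160 - 580 + 2*2304 - 1536 - 6960)) = √(27845 + (-160 - 580 + 4608 - 1536 - 6960)) = √(27845 - 4628) = √23217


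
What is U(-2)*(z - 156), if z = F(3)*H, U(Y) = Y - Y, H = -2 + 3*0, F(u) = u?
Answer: 0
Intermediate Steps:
H = -2 (H = -2 + 0 = -2)
U(Y) = 0
z = -6 (z = 3*(-2) = -6)
U(-2)*(z - 156) = 0*(-6 - 156) = 0*(-162) = 0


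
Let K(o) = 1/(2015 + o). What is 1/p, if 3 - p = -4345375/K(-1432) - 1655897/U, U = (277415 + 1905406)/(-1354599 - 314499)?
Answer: 727607/1842364548417894 ≈ 3.9493e-10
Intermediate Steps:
U = -727607/556366 (U = 2182821/(-1669098) = 2182821*(-1/1669098) = -727607/556366 ≈ -1.3078)
p = 1842364548417894/727607 (p = 3 - (-4345375/(1/(2015 - 1432)) - 1655897/(-727607/556366)) = 3 - (-4345375/(1/583) - 1655897*(-556366/727607)) = 3 - (-4345375/1/583 + 921284790302/727607) = 3 - (-4345375*583 + 921284790302/727607) = 3 - (-2533353625 + 921284790302/727607) = 3 - 1*(-1842364546235073/727607) = 3 + 1842364546235073/727607 = 1842364548417894/727607 ≈ 2.5321e+9)
1/p = 1/(1842364548417894/727607) = 727607/1842364548417894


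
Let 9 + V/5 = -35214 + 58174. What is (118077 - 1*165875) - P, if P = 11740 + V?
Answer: -174293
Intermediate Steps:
V = 114755 (V = -45 + 5*(-35214 + 58174) = -45 + 5*22960 = -45 + 114800 = 114755)
P = 126495 (P = 11740 + 114755 = 126495)
(118077 - 1*165875) - P = (118077 - 1*165875) - 1*126495 = (118077 - 165875) - 126495 = -47798 - 126495 = -174293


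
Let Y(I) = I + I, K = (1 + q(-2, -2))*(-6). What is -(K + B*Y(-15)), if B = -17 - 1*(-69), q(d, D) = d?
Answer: 1554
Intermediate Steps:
K = 6 (K = (1 - 2)*(-6) = -1*(-6) = 6)
B = 52 (B = -17 + 69 = 52)
Y(I) = 2*I
-(K + B*Y(-15)) = -(6 + 52*(2*(-15))) = -(6 + 52*(-30)) = -(6 - 1560) = -1*(-1554) = 1554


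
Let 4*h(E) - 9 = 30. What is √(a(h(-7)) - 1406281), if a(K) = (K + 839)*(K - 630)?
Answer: I*√30923491/4 ≈ 1390.2*I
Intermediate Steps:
h(E) = 39/4 (h(E) = 9/4 + (¼)*30 = 9/4 + 15/2 = 39/4)
a(K) = (-630 + K)*(839 + K) (a(K) = (839 + K)*(-630 + K) = (-630 + K)*(839 + K))
√(a(h(-7)) - 1406281) = √((-528570 + (39/4)² + 209*(39/4)) - 1406281) = √((-528570 + 1521/16 + 8151/4) - 1406281) = √(-8422995/16 - 1406281) = √(-30923491/16) = I*√30923491/4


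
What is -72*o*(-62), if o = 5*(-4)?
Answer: -89280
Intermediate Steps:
o = -20
-72*o*(-62) = -72*(-20)*(-62) = 1440*(-62) = -89280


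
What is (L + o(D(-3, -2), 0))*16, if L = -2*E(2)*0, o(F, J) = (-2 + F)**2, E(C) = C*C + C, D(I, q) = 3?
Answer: 16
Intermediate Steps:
E(C) = C + C**2 (E(C) = C**2 + C = C + C**2)
L = 0 (L = -4*(1 + 2)*0 = -4*3*0 = -2*6*0 = -12*0 = 0)
(L + o(D(-3, -2), 0))*16 = (0 + (-2 + 3)**2)*16 = (0 + 1**2)*16 = (0 + 1)*16 = 1*16 = 16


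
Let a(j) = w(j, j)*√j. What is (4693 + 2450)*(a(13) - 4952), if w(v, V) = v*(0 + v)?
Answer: -35372136 + 1207167*√13 ≈ -3.1020e+7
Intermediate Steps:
w(v, V) = v² (w(v, V) = v*v = v²)
a(j) = j^(5/2) (a(j) = j²*√j = j^(5/2))
(4693 + 2450)*(a(13) - 4952) = (4693 + 2450)*(13^(5/2) - 4952) = 7143*(169*√13 - 4952) = 7143*(-4952 + 169*√13) = -35372136 + 1207167*√13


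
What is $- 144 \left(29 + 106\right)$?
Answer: $-19440$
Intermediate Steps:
$- 144 \left(29 + 106\right) = \left(-144\right) 135 = -19440$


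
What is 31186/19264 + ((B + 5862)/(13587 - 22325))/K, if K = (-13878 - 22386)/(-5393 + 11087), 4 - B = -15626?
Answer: 127494782719/63586216288 ≈ 2.0051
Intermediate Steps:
B = 15630 (B = 4 - 1*(-15626) = 4 + 15626 = 15630)
K = -6044/949 (K = -36264/5694 = -36264*1/5694 = -6044/949 ≈ -6.3688)
31186/19264 + ((B + 5862)/(13587 - 22325))/K = 31186/19264 + ((15630 + 5862)/(13587 - 22325))/(-6044/949) = 31186*(1/19264) + (21492/(-8738))*(-949/6044) = 15593/9632 + (21492*(-1/8738))*(-949/6044) = 15593/9632 - 10746/4369*(-949/6044) = 15593/9632 + 5098977/13203118 = 127494782719/63586216288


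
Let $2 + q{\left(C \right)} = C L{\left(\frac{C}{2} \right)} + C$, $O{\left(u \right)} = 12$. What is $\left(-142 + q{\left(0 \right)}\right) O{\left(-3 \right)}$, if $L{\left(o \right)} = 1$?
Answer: $-1728$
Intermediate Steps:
$q{\left(C \right)} = -2 + 2 C$ ($q{\left(C \right)} = -2 + \left(C 1 + C\right) = -2 + \left(C + C\right) = -2 + 2 C$)
$\left(-142 + q{\left(0 \right)}\right) O{\left(-3 \right)} = \left(-142 + \left(-2 + 2 \cdot 0\right)\right) 12 = \left(-142 + \left(-2 + 0\right)\right) 12 = \left(-142 - 2\right) 12 = \left(-144\right) 12 = -1728$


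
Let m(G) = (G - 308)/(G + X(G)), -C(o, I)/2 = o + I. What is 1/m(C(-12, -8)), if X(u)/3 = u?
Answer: -40/67 ≈ -0.59702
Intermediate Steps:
X(u) = 3*u
C(o, I) = -2*I - 2*o (C(o, I) = -2*(o + I) = -2*(I + o) = -2*I - 2*o)
m(G) = (-308 + G)/(4*G) (m(G) = (G - 308)/(G + 3*G) = (-308 + G)/((4*G)) = (-308 + G)*(1/(4*G)) = (-308 + G)/(4*G))
1/m(C(-12, -8)) = 1/((-308 + (-2*(-8) - 2*(-12)))/(4*(-2*(-8) - 2*(-12)))) = 1/((-308 + (16 + 24))/(4*(16 + 24))) = 1/((¼)*(-308 + 40)/40) = 1/((¼)*(1/40)*(-268)) = 1/(-67/40) = -40/67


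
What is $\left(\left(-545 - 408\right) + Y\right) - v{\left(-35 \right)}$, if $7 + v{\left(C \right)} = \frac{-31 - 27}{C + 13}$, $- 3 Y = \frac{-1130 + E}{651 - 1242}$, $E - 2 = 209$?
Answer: $- \frac{18511364}{19503} \approx -949.15$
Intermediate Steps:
$E = 211$ ($E = 2 + 209 = 211$)
$Y = - \frac{919}{1773}$ ($Y = - \frac{\left(-1130 + 211\right) \frac{1}{651 - 1242}}{3} = - \frac{\left(-919\right) \frac{1}{-591}}{3} = - \frac{\left(-919\right) \left(- \frac{1}{591}\right)}{3} = \left(- \frac{1}{3}\right) \frac{919}{591} = - \frac{919}{1773} \approx -0.51833$)
$v{\left(C \right)} = -7 - \frac{58}{13 + C}$ ($v{\left(C \right)} = -7 + \frac{-31 - 27}{C + 13} = -7 - \frac{58}{13 + C}$)
$\left(\left(-545 - 408\right) + Y\right) - v{\left(-35 \right)} = \left(\left(-545 - 408\right) - \frac{919}{1773}\right) - \frac{-149 - -245}{13 - 35} = \left(\left(-545 - 408\right) - \frac{919}{1773}\right) - \frac{-149 + 245}{-22} = \left(-953 - \frac{919}{1773}\right) - \left(- \frac{1}{22}\right) 96 = - \frac{1690588}{1773} - - \frac{48}{11} = - \frac{1690588}{1773} + \frac{48}{11} = - \frac{18511364}{19503}$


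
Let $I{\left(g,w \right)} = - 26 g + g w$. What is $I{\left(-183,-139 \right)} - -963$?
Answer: $31158$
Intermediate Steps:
$I{\left(-183,-139 \right)} - -963 = - 183 \left(-26 - 139\right) - -963 = \left(-183\right) \left(-165\right) + 963 = 30195 + 963 = 31158$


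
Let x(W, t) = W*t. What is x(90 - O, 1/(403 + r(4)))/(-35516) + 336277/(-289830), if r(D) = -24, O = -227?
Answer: -2263284978169/1950637632060 ≈ -1.1603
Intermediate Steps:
x(90 - O, 1/(403 + r(4)))/(-35516) + 336277/(-289830) = ((90 - 1*(-227))/(403 - 24))/(-35516) + 336277/(-289830) = ((90 + 227)/379)*(-1/35516) + 336277*(-1/289830) = (317*(1/379))*(-1/35516) - 336277/289830 = (317/379)*(-1/35516) - 336277/289830 = -317/13460564 - 336277/289830 = -2263284978169/1950637632060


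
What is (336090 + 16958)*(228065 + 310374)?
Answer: 190094812072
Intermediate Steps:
(336090 + 16958)*(228065 + 310374) = 353048*538439 = 190094812072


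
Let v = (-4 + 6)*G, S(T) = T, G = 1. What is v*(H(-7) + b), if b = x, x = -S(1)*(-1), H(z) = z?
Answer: -12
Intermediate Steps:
v = 2 (v = (-4 + 6)*1 = 2*1 = 2)
x = 1 (x = -1*1*(-1) = -1*(-1) = 1)
b = 1
v*(H(-7) + b) = 2*(-7 + 1) = 2*(-6) = -12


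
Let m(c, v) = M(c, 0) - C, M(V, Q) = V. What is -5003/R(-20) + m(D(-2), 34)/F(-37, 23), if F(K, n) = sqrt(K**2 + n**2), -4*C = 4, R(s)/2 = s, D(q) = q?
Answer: 5003/40 - sqrt(1898)/1898 ≈ 125.05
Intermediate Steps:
R(s) = 2*s
C = -1 (C = -1/4*4 = -1)
m(c, v) = 1 + c (m(c, v) = c - 1*(-1) = c + 1 = 1 + c)
-5003/R(-20) + m(D(-2), 34)/F(-37, 23) = -5003/(2*(-20)) + (1 - 2)/(sqrt((-37)**2 + 23**2)) = -5003/(-40) - 1/(sqrt(1369 + 529)) = -5003*(-1/40) - 1/(sqrt(1898)) = 5003/40 - sqrt(1898)/1898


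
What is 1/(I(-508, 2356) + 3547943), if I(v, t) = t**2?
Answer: 1/9098679 ≈ 1.0991e-7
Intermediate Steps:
1/(I(-508, 2356) + 3547943) = 1/(2356**2 + 3547943) = 1/(5550736 + 3547943) = 1/9098679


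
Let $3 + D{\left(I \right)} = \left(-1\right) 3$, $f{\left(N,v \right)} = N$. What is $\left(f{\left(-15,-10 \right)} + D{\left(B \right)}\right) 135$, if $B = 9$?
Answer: $-2835$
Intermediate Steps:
$D{\left(I \right)} = -6$ ($D{\left(I \right)} = -3 - 3 = -6$)
$\left(f{\left(-15,-10 \right)} + D{\left(B \right)}\right) 135 = \left(-15 - 6\right) 135 = \left(-21\right) 135 = -2835$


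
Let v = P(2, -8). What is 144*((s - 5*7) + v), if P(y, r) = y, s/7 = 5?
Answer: 288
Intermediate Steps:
s = 35 (s = 7*5 = 35)
v = 2
144*((s - 5*7) + v) = 144*((35 - 5*7) + 2) = 144*((35 - 35) + 2) = 144*(0 + 2) = 144*2 = 288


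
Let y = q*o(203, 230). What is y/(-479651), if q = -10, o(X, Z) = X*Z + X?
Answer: 468930/479651 ≈ 0.97765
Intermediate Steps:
o(X, Z) = X + X*Z
y = -468930 (y = -2030*(1 + 230) = -2030*231 = -10*46893 = -468930)
y/(-479651) = -468930/(-479651) = -468930*(-1/479651) = 468930/479651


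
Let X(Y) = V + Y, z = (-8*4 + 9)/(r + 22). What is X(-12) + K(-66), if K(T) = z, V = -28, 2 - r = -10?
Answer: -1383/34 ≈ -40.676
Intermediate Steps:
r = 12 (r = 2 - 1*(-10) = 2 + 10 = 12)
z = -23/34 (z = (-8*4 + 9)/(12 + 22) = (-32 + 9)/34 = -23*1/34 = -23/34 ≈ -0.67647)
K(T) = -23/34
X(Y) = -28 + Y
X(-12) + K(-66) = (-28 - 12) - 23/34 = -40 - 23/34 = -1383/34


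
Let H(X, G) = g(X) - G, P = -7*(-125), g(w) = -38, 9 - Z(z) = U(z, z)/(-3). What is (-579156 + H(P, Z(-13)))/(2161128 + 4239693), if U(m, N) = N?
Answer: -248228/2743209 ≈ -0.090488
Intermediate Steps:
Z(z) = 9 + z/3 (Z(z) = 9 - z/(-3) = 9 - z*(-1)/3 = 9 - (-1)*z/3 = 9 + z/3)
P = 875
H(X, G) = -38 - G
(-579156 + H(P, Z(-13)))/(2161128 + 4239693) = (-579156 + (-38 - (9 + (1/3)*(-13))))/(2161128 + 4239693) = (-579156 + (-38 - (9 - 13/3)))/6400821 = (-579156 + (-38 - 1*14/3))*(1/6400821) = (-579156 + (-38 - 14/3))*(1/6400821) = (-579156 - 128/3)*(1/6400821) = -1737596/3*1/6400821 = -248228/2743209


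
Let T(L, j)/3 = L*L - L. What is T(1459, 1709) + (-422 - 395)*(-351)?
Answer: 6668433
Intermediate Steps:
T(L, j) = -3*L + 3*L² (T(L, j) = 3*(L*L - L) = 3*(L² - L) = -3*L + 3*L²)
T(1459, 1709) + (-422 - 395)*(-351) = 3*1459*(-1 + 1459) + (-422 - 395)*(-351) = 3*1459*1458 - 817*(-351) = 6381666 + 286767 = 6668433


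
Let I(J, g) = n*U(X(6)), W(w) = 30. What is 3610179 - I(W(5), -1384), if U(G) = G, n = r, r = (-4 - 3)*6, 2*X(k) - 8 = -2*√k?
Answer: 3610347 - 42*√6 ≈ 3.6102e+6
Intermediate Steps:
X(k) = 4 - √k (X(k) = 4 + (-2*√k)/2 = 4 - √k)
r = -42 (r = -7*6 = -42)
n = -42
I(J, g) = -168 + 42*√6 (I(J, g) = -42*(4 - √6) = -168 + 42*√6)
3610179 - I(W(5), -1384) = 3610179 - (-168 + 42*√6) = 3610179 + (168 - 42*√6) = 3610347 - 42*√6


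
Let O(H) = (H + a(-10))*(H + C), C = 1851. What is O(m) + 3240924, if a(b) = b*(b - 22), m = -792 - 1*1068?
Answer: 3254784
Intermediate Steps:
m = -1860 (m = -792 - 1068 = -1860)
a(b) = b*(-22 + b)
O(H) = (320 + H)*(1851 + H) (O(H) = (H - 10*(-22 - 10))*(H + 1851) = (H - 10*(-32))*(1851 + H) = (H + 320)*(1851 + H) = (320 + H)*(1851 + H))
O(m) + 3240924 = (592320 + (-1860)² + 2171*(-1860)) + 3240924 = (592320 + 3459600 - 4038060) + 3240924 = 13860 + 3240924 = 3254784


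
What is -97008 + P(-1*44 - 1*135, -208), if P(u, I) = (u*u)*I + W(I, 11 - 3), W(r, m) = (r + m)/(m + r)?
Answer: -6761535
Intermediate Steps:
W(r, m) = 1 (W(r, m) = (m + r)/(m + r) = 1)
P(u, I) = 1 + I*u² (P(u, I) = (u*u)*I + 1 = u²*I + 1 = I*u² + 1 = 1 + I*u²)
-97008 + P(-1*44 - 1*135, -208) = -97008 + (1 - 208*(-1*44 - 1*135)²) = -97008 + (1 - 208*(-44 - 135)²) = -97008 + (1 - 208*(-179)²) = -97008 + (1 - 208*32041) = -97008 + (1 - 6664528) = -97008 - 6664527 = -6761535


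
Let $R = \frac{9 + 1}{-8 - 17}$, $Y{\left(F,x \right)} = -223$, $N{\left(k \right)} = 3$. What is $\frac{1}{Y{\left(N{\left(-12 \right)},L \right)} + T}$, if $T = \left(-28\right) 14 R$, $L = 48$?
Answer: $- \frac{5}{331} \approx -0.015106$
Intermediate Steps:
$R = - \frac{2}{5}$ ($R = \frac{10}{-25} = 10 \left(- \frac{1}{25}\right) = - \frac{2}{5} \approx -0.4$)
$T = \frac{784}{5}$ ($T = \left(-28\right) 14 \left(- \frac{2}{5}\right) = \left(-392\right) \left(- \frac{2}{5}\right) = \frac{784}{5} \approx 156.8$)
$\frac{1}{Y{\left(N{\left(-12 \right)},L \right)} + T} = \frac{1}{-223 + \frac{784}{5}} = \frac{1}{- \frac{331}{5}} = - \frac{5}{331}$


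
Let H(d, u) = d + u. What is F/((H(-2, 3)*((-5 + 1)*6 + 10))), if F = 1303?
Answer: -1303/14 ≈ -93.071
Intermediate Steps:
F/((H(-2, 3)*((-5 + 1)*6 + 10))) = 1303/(((-2 + 3)*((-5 + 1)*6 + 10))) = 1303/((1*(-4*6 + 10))) = 1303/((1*(-24 + 10))) = 1303/((1*(-14))) = 1303/(-14) = 1303*(-1/14) = -1303/14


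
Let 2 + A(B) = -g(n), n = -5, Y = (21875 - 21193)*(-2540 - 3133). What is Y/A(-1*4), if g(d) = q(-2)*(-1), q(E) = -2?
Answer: 1934493/2 ≈ 9.6725e+5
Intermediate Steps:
Y = -3868986 (Y = 682*(-5673) = -3868986)
g(d) = 2 (g(d) = -2*(-1) = 2)
A(B) = -4 (A(B) = -2 - 1*2 = -2 - 2 = -4)
Y/A(-1*4) = -3868986/(-4) = -3868986*(-1/4) = 1934493/2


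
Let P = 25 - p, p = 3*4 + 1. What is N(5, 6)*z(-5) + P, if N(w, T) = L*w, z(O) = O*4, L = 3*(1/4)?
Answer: -63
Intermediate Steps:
p = 13 (p = 12 + 1 = 13)
P = 12 (P = 25 - 1*13 = 25 - 13 = 12)
L = 3/4 (L = 3*(1*(1/4)) = 3*(1/4) = 3/4 ≈ 0.75000)
z(O) = 4*O
N(w, T) = 3*w/4
N(5, 6)*z(-5) + P = ((3/4)*5)*(4*(-5)) + 12 = (15/4)*(-20) + 12 = -75 + 12 = -63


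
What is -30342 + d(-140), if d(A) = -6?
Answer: -30348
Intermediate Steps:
-30342 + d(-140) = -30342 - 6 = -30348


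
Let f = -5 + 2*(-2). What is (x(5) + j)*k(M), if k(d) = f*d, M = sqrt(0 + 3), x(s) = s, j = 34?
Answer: -351*sqrt(3) ≈ -607.95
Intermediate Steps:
f = -9 (f = -5 - 4 = -9)
M = sqrt(3) ≈ 1.7320
k(d) = -9*d
(x(5) + j)*k(M) = (5 + 34)*(-9*sqrt(3)) = 39*(-9*sqrt(3)) = -351*sqrt(3)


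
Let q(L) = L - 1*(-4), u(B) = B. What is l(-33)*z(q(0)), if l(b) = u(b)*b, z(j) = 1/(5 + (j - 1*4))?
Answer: 1089/5 ≈ 217.80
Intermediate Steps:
q(L) = 4 + L (q(L) = L + 4 = 4 + L)
z(j) = 1/(1 + j) (z(j) = 1/(5 + (j - 4)) = 1/(5 + (-4 + j)) = 1/(1 + j))
l(b) = b² (l(b) = b*b = b²)
l(-33)*z(q(0)) = (-33)²/(1 + (4 + 0)) = 1089/(1 + 4) = 1089/5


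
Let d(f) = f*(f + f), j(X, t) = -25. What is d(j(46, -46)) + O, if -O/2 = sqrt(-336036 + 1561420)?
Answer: 1250 - 4*sqrt(306346) ≈ -963.94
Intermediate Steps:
d(f) = 2*f**2 (d(f) = f*(2*f) = 2*f**2)
O = -4*sqrt(306346) (O = -2*sqrt(-336036 + 1561420) = -4*sqrt(306346) ≈ -2213.9)
d(j(46, -46)) + O = 2*(-25)**2 - 4*sqrt(306346) = 2*625 - 4*sqrt(306346) = 1250 - 4*sqrt(306346)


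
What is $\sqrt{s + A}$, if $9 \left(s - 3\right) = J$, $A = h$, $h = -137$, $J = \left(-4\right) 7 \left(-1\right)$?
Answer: $\frac{i \sqrt{1178}}{3} \approx 11.441 i$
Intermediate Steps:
$J = 28$ ($J = \left(-28\right) \left(-1\right) = 28$)
$A = -137$
$s = \frac{55}{9}$ ($s = 3 + \frac{1}{9} \cdot 28 = 3 + \frac{28}{9} = \frac{55}{9} \approx 6.1111$)
$\sqrt{s + A} = \sqrt{\frac{55}{9} - 137} = \sqrt{- \frac{1178}{9}} = \frac{i \sqrt{1178}}{3}$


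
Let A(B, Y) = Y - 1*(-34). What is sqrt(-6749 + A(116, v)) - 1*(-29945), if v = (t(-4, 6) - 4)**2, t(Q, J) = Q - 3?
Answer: 29945 + I*sqrt(6594) ≈ 29945.0 + 81.203*I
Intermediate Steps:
t(Q, J) = -3 + Q
v = 121 (v = ((-3 - 4) - 4)**2 = (-7 - 4)**2 = (-11)**2 = 121)
A(B, Y) = 34 + Y (A(B, Y) = Y + 34 = 34 + Y)
sqrt(-6749 + A(116, v)) - 1*(-29945) = sqrt(-6749 + (34 + 121)) - 1*(-29945) = sqrt(-6749 + 155) + 29945 = sqrt(-6594) + 29945 = I*sqrt(6594) + 29945 = 29945 + I*sqrt(6594)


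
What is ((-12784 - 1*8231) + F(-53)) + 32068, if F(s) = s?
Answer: 11000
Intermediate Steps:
((-12784 - 1*8231) + F(-53)) + 32068 = ((-12784 - 1*8231) - 53) + 32068 = ((-12784 - 8231) - 53) + 32068 = (-21015 - 53) + 32068 = -21068 + 32068 = 11000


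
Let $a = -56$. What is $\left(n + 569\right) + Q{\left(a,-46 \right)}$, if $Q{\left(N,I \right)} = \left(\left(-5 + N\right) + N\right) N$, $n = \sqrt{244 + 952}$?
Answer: $7121 + 2 \sqrt{299} \approx 7155.6$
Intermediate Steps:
$n = 2 \sqrt{299}$ ($n = \sqrt{1196} = 2 \sqrt{299} \approx 34.583$)
$Q{\left(N,I \right)} = N \left(-5 + 2 N\right)$ ($Q{\left(N,I \right)} = \left(-5 + 2 N\right) N = N \left(-5 + 2 N\right)$)
$\left(n + 569\right) + Q{\left(a,-46 \right)} = \left(2 \sqrt{299} + 569\right) - 56 \left(-5 + 2 \left(-56\right)\right) = \left(569 + 2 \sqrt{299}\right) - 56 \left(-5 - 112\right) = \left(569 + 2 \sqrt{299}\right) - -6552 = \left(569 + 2 \sqrt{299}\right) + 6552 = 7121 + 2 \sqrt{299}$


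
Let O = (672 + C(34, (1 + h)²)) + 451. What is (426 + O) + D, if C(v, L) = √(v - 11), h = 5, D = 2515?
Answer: 4064 + √23 ≈ 4068.8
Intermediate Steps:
C(v, L) = √(-11 + v)
O = 1123 + √23 (O = (672 + √(-11 + 34)) + 451 = (672 + √23) + 451 = 1123 + √23 ≈ 1127.8)
(426 + O) + D = (426 + (1123 + √23)) + 2515 = (1549 + √23) + 2515 = 4064 + √23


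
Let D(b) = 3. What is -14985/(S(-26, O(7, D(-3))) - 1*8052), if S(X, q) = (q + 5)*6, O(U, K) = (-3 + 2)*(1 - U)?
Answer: 4995/2662 ≈ 1.8764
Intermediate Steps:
O(U, K) = -1 + U (O(U, K) = -(1 - U) = -1 + U)
S(X, q) = 30 + 6*q (S(X, q) = (5 + q)*6 = 30 + 6*q)
-14985/(S(-26, O(7, D(-3))) - 1*8052) = -14985/((30 + 6*(-1 + 7)) - 1*8052) = -14985/((30 + 6*6) - 8052) = -14985/((30 + 36) - 8052) = -14985/(66 - 8052) = -14985/(-7986) = -14985*(-1/7986) = 4995/2662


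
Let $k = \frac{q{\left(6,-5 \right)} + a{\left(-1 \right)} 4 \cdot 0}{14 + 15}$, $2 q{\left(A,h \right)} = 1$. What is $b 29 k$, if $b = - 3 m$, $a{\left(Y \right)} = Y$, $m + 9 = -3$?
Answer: $18$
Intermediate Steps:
$m = -12$ ($m = -9 - 3 = -12$)
$q{\left(A,h \right)} = \frac{1}{2}$ ($q{\left(A,h \right)} = \frac{1}{2} \cdot 1 = \frac{1}{2}$)
$b = 36$ ($b = \left(-3\right) \left(-12\right) = 36$)
$k = \frac{1}{58}$ ($k = \frac{\frac{1}{2} + \left(-1\right) 4 \cdot 0}{14 + 15} = \frac{\frac{1}{2} - 0}{29} = \left(\frac{1}{2} + 0\right) \frac{1}{29} = \frac{1}{2} \cdot \frac{1}{29} = \frac{1}{58} \approx 0.017241$)
$b 29 k = 36 \cdot 29 \cdot \frac{1}{58} = 1044 \cdot \frac{1}{58} = 18$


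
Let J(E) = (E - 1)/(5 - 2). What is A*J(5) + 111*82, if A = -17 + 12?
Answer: 27286/3 ≈ 9095.3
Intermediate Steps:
J(E) = -1/3 + E/3 (J(E) = (-1 + E)/3 = (-1 + E)*(1/3) = -1/3 + E/3)
A = -5
A*J(5) + 111*82 = -5*(-1/3 + (1/3)*5) + 111*82 = -5*(-1/3 + 5/3) + 9102 = -5*4/3 + 9102 = -20/3 + 9102 = 27286/3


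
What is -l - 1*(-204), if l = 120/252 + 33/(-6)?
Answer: 8779/42 ≈ 209.02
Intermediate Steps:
l = -211/42 (l = 120*(1/252) + 33*(-⅙) = 10/21 - 11/2 = -211/42 ≈ -5.0238)
-l - 1*(-204) = -1*(-211/42) - 1*(-204) = 211/42 + 204 = 8779/42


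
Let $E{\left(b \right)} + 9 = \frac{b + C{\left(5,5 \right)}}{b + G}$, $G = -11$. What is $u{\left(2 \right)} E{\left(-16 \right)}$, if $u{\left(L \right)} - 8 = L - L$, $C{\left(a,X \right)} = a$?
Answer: $- \frac{1856}{27} \approx -68.741$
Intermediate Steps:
$E{\left(b \right)} = -9 + \frac{5 + b}{-11 + b}$ ($E{\left(b \right)} = -9 + \frac{b + 5}{b - 11} = -9 + \frac{5 + b}{-11 + b}$)
$u{\left(L \right)} = 8$ ($u{\left(L \right)} = 8 + \left(L - L\right) = 8 + 0 = 8$)
$u{\left(2 \right)} E{\left(-16 \right)} = 8 \frac{8 \left(13 - -16\right)}{-11 - 16} = 8 \frac{8 \left(13 + 16\right)}{-27} = 8 \cdot 8 \left(- \frac{1}{27}\right) 29 = 8 \left(- \frac{232}{27}\right) = - \frac{1856}{27}$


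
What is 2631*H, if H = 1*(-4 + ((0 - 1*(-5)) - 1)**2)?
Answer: 31572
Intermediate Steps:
H = 12 (H = 1*(-4 + ((0 + 5) - 1)**2) = 1*(-4 + (5 - 1)**2) = 1*(-4 + 4**2) = 1*(-4 + 16) = 1*12 = 12)
2631*H = 2631*12 = 31572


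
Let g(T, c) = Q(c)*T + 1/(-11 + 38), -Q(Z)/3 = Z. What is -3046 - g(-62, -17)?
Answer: 3131/27 ≈ 115.96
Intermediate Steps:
Q(Z) = -3*Z
g(T, c) = 1/27 - 3*T*c (g(T, c) = (-3*c)*T + 1/(-11 + 38) = -3*T*c + 1/27 = 1/27 - 3*T*c)
-3046 - g(-62, -17) = -3046 - (1/27 - 3*(-62)*(-17)) = -3046 - (1/27 - 3162) = -3046 - 1*(-85373/27) = -3046 + 85373/27 = 3131/27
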